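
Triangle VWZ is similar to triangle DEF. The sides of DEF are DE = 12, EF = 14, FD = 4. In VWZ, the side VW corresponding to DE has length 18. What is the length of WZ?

Since the triangles are similar, the ratio of corresponding sides is constant.
Scale factor k = VW / DE = 18 / 12 = 3/2
WZ = k * EF = 3/2 * 14 = 21

21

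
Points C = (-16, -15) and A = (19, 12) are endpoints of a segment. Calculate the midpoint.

The midpoint is the point halfway along the segment.
Move half the horizontal distance: -16 + (19 - -16)/2 = -16 + 35/2 = 3/2
Move half the vertical distance: -15 + (12 - -15)/2 = -15 + 27/2 = -3/2
Midpoint = (3/2, -3/2)

(3/2, -3/2)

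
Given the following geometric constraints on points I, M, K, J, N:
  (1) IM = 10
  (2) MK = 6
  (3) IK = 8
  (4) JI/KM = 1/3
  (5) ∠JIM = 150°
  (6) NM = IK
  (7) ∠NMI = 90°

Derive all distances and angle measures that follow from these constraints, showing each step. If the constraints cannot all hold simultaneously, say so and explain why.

The constraints are consistent.

From the given relations:
  JI = 1/3·KM = 1/3·6 = 2
  NM = IK = 8

Step 1: From IM = 10, MN = 8, and ∠IMN = 90°, by the law of cosines:
  IN² = IM² + MN² - 2·IM·MN·cos(90°) = 100 + 64 - 0 = 164
  IN = 2·√41

Step 2: From MI = 10, IJ = 2, and ∠MIJ = 150°, by the law of cosines:
  MJ² = MI² + IJ² - 2·MI·IJ·cos(150°) = 100 + 4 + 34.64 = 138.6
  MJ ≈ 11.77

Step 3: From IK = 8, IM = 10, KM = 6, by the inverse law of cosines:
  cos(∠KIM) = (IK² + IM² - KM²) / (2·IK·IM)
  ∠KIM = 36.87°

Step 4: From MI = 10, MK = 6, IK = 8, by the inverse law of cosines:
  cos(∠IMK) = (MI² + MK² - IK²) / (2·MI·MK)
  ∠IMK = 53.13°

Step 5: From KI = 8, KM = 6, IM = 10, by the inverse law of cosines:
  cos(∠IKM) = (KI² + KM² - IM²) / (2·KI·KM)
  ∠IKM = 90°

Step 6: From IM = 10, IN = 2·√41, MN = 8, by the inverse law of cosines:
  cos(∠MIN) = (IM² + IN² - MN²) / (2·IM·IN)
  ∠MIN = 38.66°

Step 7: From MI = 10, MJ = 11.77, IJ = 2, by the inverse law of cosines:
  cos(∠IMJ) = (MI² + MJ² - IJ²) / (2·MI·MJ)
  ∠IMJ = 4.87°

Step 8: From JI = 2, JM = 11.77, IM = 10, by the inverse law of cosines:
  cos(∠IJM) = (JI² + JM² - IM²) / (2·JI·JM)
  ∠IJM = 25.13°

Step 9: From NI = 2·√41, NM = 8, IM = 10, by the inverse law of cosines:
  cos(∠INM) = (NI² + NM² - IM²) / (2·NI·NM)
  ∠INM = 51.34°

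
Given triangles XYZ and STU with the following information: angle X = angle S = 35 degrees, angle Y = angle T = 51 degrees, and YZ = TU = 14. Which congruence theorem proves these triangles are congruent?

The given information provides:
angle X = angle S = 35 degrees, angle Y = angle T = 51 degrees, and YZ = TU = 14
This matches the AAS congruence theorem.
Two pairs of corresponding angles and a non-included side are equal (Angle-Angle-Side).

AAS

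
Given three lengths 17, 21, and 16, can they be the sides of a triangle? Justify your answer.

Yes.
The triangle inequality requires that the sum of any two sides exceeds the third.
Here 16 + 17 = 33 > 21, so the condition is met.

Yes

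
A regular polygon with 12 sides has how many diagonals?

Total line segments between 12 vertices = C(12,2) = 66.
Subtract the 12 sides: 66 - 12 = 54 diagonals.

54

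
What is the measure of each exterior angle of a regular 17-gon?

Each exterior angle of a regular n-gon is 360 / n.
For n = 17: 360 / 17 = 360/17 degrees.

360/17 degrees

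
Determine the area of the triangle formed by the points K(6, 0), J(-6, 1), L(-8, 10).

Shoelace: Area = (1/2)|6(1-10) + -6(10-0) + -8(0-1)| = (1/2)(106) = 53

53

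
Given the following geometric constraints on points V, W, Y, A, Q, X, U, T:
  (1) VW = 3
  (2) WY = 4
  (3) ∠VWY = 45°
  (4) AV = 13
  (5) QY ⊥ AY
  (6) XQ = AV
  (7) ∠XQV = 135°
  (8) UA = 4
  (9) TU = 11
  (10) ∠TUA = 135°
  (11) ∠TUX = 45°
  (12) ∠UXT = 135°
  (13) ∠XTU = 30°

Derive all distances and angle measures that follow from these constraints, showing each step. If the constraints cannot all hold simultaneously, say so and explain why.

These constraints are not satisfiable: (11), (12) and (13) are the three interior angles of triangle TUX, which must sum to 180°, but 45° + 135° + 30° = 210°. No planar figure meets all of them, so nothing further can be derived.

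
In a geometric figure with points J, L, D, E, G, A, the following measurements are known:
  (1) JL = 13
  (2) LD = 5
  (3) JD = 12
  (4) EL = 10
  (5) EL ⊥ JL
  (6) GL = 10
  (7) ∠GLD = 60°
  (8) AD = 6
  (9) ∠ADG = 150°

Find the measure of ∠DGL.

Step 1: By the law of cosines on triangle GLD: GD² = 10² + 5² − 2·10·5·cos(60°) = 75, so GD = 5·√3.
Step 2: By the inverse law of cosines on triangle DGL: cos(∠DGL) = ((5·√3)² + 10² − 5²) / (2·5·√3·10) = 150/173.21 = 0.866, so ∠DGL = 30°.

Therefore, the measure of angle ∠DGL = 30°.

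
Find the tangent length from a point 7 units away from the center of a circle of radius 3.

The tangent, radius, and line from the external point to the center form a right triangle.
The right angle is where the tangent meets the radius.
By the Pythagorean theorem: tangent² + 3² = 7²
tangent² = 49 - 9 = 40
tangent = 2*sqrt(10)

2*sqrt(10)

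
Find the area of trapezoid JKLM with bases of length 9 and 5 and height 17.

Area of a trapezoid = (base1 + base2) * height / 2
Area = (9 + 5) * 17 / 2
Area = 14 * 17 / 2
Area = 238 / 2
Area = 119

119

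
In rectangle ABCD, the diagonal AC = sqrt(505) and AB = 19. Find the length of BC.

b = sqrt(d^2 - a^2) = sqrt(505 - 361) = sqrt(144) = 12

12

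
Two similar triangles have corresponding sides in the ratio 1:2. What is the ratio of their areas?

Area ratio = (side ratio)^2 = (1/2)^2 = 1:4.

1:4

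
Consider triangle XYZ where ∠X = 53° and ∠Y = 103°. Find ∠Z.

The interior angles sum to 180°: angle Z = 180 - 53 - 103 = 24°.
The triangle is obtuse (angles 53°, 103°, 24°).

24 degrees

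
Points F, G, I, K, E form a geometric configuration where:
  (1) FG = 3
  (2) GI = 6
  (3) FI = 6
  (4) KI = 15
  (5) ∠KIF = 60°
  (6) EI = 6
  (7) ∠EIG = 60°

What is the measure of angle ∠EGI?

Step 1: By the law of cosines on triangle GIE: GE² = 6² + 6² − 2·6·6·cos(60°) = 36, so GE = 6.
Step 2: By the inverse law of cosines on triangle EGI: cos(∠EGI) = (6² + 6² − 6²) / (2·6·6) = 36/72 = 0.5, so ∠EGI = 60°.

Therefore, the measure of angle ∠EGI = 60°.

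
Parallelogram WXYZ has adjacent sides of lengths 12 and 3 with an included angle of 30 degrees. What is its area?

The area of a parallelogram equals the product of two adjacent sides times the sine of the included angle.
This is because the height equals 3 * sin(30°) = 3/2.
Area = 12 * 3/2 = 18

18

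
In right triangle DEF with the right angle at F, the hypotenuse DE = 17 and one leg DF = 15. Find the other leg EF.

Rearranging the Pythagorean theorem to solve for the unknown leg:
leg^2 = hypotenuse^2 - known_leg^2 = 289 - 225 = 64
leg = sqrt(64) = 8.

8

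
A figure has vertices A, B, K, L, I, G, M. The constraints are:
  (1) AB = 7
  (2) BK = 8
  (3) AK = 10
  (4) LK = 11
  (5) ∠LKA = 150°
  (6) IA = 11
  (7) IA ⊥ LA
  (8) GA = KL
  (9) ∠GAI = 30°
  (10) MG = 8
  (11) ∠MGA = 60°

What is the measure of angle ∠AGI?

From the given relations: GA = KL = 11.
Step 1: By the law of cosines on triangle GAI: GI² = 11² + 11² − 2·11·11·cos(30°) = 32.42, so GI ≈ 5.69.
Step 2: By the inverse law of cosines on triangle AGI: cos(∠AGI) = (11² + 5.69² − 11²) / (2·11·5.69) = 32.42/125.27 = 0.2588, so ∠AGI = 75°.

Therefore, the measure of angle ∠AGI = 75°.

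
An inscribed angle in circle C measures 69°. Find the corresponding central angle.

By the inscribed angle theorem, the central angle is twice the inscribed angle.
Central angle = 2 × 69° = 138°

138°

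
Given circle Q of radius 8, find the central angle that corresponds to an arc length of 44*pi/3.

The full circumference is 2πr = 16*pi.
The arc is 44*pi/3 / 16*pi = 11/12 of the full circle.
So the central angle = 11/12 × 360° = 330°.

330°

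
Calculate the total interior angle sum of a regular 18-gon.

The sum of interior angles of an n-sided polygon is (n - 2) * 180.
For n = 18: (18 - 2) * 180 = 16 * 180 = 2880 degrees.

2880 degrees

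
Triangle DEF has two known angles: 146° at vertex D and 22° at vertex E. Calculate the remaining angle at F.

By the triangle angle sum property, the three interior angles of any triangle add up to 180°.
We know angle D = 146° and angle E = 22°, so their sum is 168°.
Therefore angle F = 180° - 168° = 12°.

12 degrees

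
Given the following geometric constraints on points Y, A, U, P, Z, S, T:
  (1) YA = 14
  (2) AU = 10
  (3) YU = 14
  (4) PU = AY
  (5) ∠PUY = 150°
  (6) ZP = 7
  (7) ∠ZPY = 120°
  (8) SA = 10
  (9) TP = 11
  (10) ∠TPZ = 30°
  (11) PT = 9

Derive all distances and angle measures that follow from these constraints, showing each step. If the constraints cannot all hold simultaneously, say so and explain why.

These constraints are not satisfiable: (9) TP = 11 and (11) PT = 9 assign two different lengths to the same segment. No planar figure meets all of them, so nothing further can be derived.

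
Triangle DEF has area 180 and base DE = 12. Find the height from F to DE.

height = 2 * 180 / 12 = 30

30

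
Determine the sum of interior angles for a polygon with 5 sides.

The sum of interior angles of an n-sided polygon is (n - 2) * 180.
For n = 5: (5 - 2) * 180 = 3 * 180 = 540 degrees.

540 degrees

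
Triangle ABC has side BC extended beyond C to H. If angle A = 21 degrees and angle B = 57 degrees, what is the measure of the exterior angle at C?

By the exterior angle theorem, an exterior angle of a triangle equals the sum of the two remote interior angles.
Exterior angle = angle A + angle B
Exterior angle = 21 + 57 = 78 degrees

78 degrees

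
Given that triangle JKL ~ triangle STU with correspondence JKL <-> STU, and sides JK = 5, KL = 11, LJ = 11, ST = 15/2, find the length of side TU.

k = 15/2/5 = 3/2. TU = 3/2 * 11 = 33/2.

33/2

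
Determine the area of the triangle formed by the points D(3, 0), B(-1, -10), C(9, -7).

Shoelace: Area = (1/2)|3(-10--7) + -1(-7-0) + 9(0--10)| = (1/2)(88) = 44

44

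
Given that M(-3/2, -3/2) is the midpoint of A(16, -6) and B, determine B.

Using the midpoint formula: M = ((x1 + x2)/2, (y1 + y2)/2)
We know M = (-3/2, -3/2) and A = (16, -6)
For x: -3/2 = (16 + x2)/2, so x2 = 2*-3/2 - 16 = -19
For y: -3/2 = (-6 + y2)/2, so y2 = 2*-3/2 - -6 = 3
B = (-19, 3)

(-19, 3)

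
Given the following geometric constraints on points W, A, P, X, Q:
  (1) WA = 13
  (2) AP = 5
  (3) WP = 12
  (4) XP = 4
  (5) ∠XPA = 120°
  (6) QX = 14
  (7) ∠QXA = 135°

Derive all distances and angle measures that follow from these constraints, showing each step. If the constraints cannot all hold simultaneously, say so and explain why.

The constraints are consistent.

Step 1: From AP = 5, PX = 4, and ∠APX = 120°, by the law of cosines:
  AX² = AP² + PX² - 2·AP·PX·cos(120°) = 25 + 16 + 20 = 61
  AX = √61

Step 2: From WA = 13, WP = 12, AP = 5, by the inverse law of cosines:
  cos(∠AWP) = (WA² + WP² - AP²) / (2·WA·WP)
  ∠AWP = 22.62°

Step 3: From AP = 5, AW = 13, PW = 12, by the inverse law of cosines:
  cos(∠PAW) = (AP² + AW² - PW²) / (2·AP·AW)
  ∠PAW = 67.38°

Step 4: From PA = 5, PW = 12, AW = 13, by the inverse law of cosines:
  cos(∠APW) = (PA² + PW² - AW²) / (2·PA·PW)
  ∠APW = 90°

Step 5: From AX = √61, XQ = 14, and ∠AXQ = 135°, by the law of cosines:
  AQ² = AX² + XQ² - 2·AX·XQ·cos(135°) = 61 + 196 + 154.6 = 411.6
  AQ ≈ 20.29

Step 6: From AP = 5, AX = √61, PX = 4, by the inverse law of cosines:
  cos(∠PAX) = (AP² + AX² - PX²) / (2·AP·AX)
  ∠PAX = 26.33°

Step 7: From XA = √61, XP = 4, AP = 5, by the inverse law of cosines:
  cos(∠AXP) = (XA² + XP² - AP²) / (2·XA·XP)
  ∠AXP = 33.67°

Step 8: From AQ = 20.29, AX = √61, QX = 14, by the inverse law of cosines:
  cos(∠QAX) = (AQ² + AX² - QX²) / (2·AQ·AX)
  ∠QAX = 29.2°

Step 9: From QA = 20.29, QX = 14, AX = √61, by the inverse law of cosines:
  cos(∠AQX) = (QA² + QX² - AX²) / (2·QA·QX)
  ∠AQX = 15.8°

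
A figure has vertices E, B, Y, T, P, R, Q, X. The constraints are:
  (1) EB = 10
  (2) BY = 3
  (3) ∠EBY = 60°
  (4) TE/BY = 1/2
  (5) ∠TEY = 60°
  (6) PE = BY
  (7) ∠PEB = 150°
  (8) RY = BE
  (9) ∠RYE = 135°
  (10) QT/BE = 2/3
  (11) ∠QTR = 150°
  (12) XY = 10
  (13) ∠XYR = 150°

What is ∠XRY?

From the given relations: RY = BE = 10.
Step 1: By the law of cosines on triangle RYX: RX² = 10² + 10² − 2·10·10·cos(150°) = 373.21, so RX ≈ 19.32.
Step 2: By the inverse law of cosines on triangle XRY: cos(∠XRY) = (19.32² + 10² − 10²) / (2·19.32·10) = 373.21/386.37 = 0.9659, so ∠XRY = 15°.

Therefore, the measure of angle ∠XRY = 15°.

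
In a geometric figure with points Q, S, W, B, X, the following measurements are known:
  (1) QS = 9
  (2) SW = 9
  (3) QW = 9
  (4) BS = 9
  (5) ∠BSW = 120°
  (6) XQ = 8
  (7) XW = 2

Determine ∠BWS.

Step 1: By the law of cosines on triangle WSB: WB² = 9² + 9² − 2·9·9·cos(120°) = 243, so WB = 9·√3.
Step 2: By the inverse law of cosines on triangle BWS: cos(∠BWS) = ((9·√3)² + 9² − 9²) / (2·9·√3·9) = 243/280.59 = 0.866, so ∠BWS = 30°.

Therefore, the measure of angle ∠BWS = 30°.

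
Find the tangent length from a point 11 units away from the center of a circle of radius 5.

Let T be the point of tangency. Then OT ⊥ MT (radius ⊥ tangent).
In right triangle OTM: OM² = OT² + MT²
11² = 5² + MT²
MT² = 96, MT = 4*sqrt(6)

4*sqrt(6)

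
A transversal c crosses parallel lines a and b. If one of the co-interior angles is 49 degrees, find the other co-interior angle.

Co-interior angles (same-side interior) formed by parallel lines and a transversal are supplementary (sum to 180 degrees).
The given angle is 49 degrees.
The co-interior angle = 180 - 49 = 131 degrees.

131 degrees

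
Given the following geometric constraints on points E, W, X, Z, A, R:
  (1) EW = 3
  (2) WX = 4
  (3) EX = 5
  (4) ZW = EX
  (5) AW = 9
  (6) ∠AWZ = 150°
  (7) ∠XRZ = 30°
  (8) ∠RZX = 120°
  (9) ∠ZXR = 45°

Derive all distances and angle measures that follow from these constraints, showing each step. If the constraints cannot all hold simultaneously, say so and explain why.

These constraints are not satisfiable: (7), (8) and (9) are the three interior angles of triangle XRZ, which must sum to 180°, but 30° + 120° + 45° = 195°. No planar figure meets all of them, so nothing further can be derived.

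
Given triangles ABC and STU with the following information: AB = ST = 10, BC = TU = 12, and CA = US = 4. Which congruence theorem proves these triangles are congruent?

Consider the given information: AB = ST = 10, BC = TU = 12, and CA = US = 4
This is not SAS or HL: SAS requires two sides and the included angle between them. HL only applies to right triangles with matching hypotenuse and leg.
The correct criterion is SSS. All three pairs of corresponding sides are equal (Side-Side-Side).

SSS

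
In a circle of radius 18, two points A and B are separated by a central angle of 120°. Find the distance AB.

Chord length = 2r sin(θ/2)
= 2 × 18 × sin(120°/2)
= 2 × 18 × sin(60°)
= 18*sqrt(3)

18*sqrt(3)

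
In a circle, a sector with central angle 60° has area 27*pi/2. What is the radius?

The sector covers 60°/360° = 1/6 of the full circle.
Full circle area = 27*pi/2 / 1/6 = 81*pi.
Since full area = πr², we get r² = 81*pi/π = 81, so r = 9.

9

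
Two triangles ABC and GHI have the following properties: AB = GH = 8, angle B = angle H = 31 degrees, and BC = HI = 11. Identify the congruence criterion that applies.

Consider the given information: AB = GH = 8, angle B = angle H = 31 degrees, and BC = HI = 11
This is not SSS or AAS: SSS requires all three pairs of sides, but we don't have that. AAS requires two angles and a non-included side.
The correct criterion is SAS. Two pairs of corresponding sides and the included angle are equal (Side-Angle-Side).

SAS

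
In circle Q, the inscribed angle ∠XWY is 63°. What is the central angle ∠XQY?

By the inscribed angle theorem, the central angle is twice the inscribed angle.
Central angle = 2 × 63° = 126°

126°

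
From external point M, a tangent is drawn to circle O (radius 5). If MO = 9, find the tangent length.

tangent = √(d² - r²) = √(9² - 5²) = √(81 - 25) = √56 = 2*sqrt(14)

2*sqrt(14)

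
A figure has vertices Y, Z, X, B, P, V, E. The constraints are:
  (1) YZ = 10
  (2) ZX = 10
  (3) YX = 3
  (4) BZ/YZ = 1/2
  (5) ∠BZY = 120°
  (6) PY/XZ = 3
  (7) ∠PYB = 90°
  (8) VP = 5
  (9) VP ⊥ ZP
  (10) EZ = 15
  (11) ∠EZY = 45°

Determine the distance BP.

From the given relations: BZ = 1/2·YZ = 1/2·10 = 5; PY = 3·XZ = 3·10 = 30.
Step 1: By the law of cosines on triangle BZY: BY² = 5² + 10² − 2·5·10·cos(120°) = 175, so BY = 5·√7.
Step 2: By the law of cosines on triangle BYP: BP² = (5·√7)² + 30² − 2·5·√7·30·cos(90°) = 1075, so BP = 5·√43.

Therefore, the length of BP = 5·√43.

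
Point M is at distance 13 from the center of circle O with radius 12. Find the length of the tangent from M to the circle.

Let T be the point of tangency. Then OT ⊥ MT (radius ⊥ tangent).
In right triangle OTM: OM² = OT² + MT²
13² = 12² + MT²
MT² = 25, MT = 5

5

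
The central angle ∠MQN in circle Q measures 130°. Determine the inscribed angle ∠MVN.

An inscribed angle intercepts an arc from a point on the circle, while the central angle intercepts the same arc from the center.
The inscribed angle is always half the central angle: 130° / 2 = 65°.

65°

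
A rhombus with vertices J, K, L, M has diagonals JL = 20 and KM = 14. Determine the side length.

The diagonals of a rhombus bisect each other at right angles.
Half-diagonals: 20/2 = 10 and 14/2 = 7
side = sqrt(10^2 + 7^2)
side = sqrt(100 + 49)
side = sqrt(149)

sqrt(149)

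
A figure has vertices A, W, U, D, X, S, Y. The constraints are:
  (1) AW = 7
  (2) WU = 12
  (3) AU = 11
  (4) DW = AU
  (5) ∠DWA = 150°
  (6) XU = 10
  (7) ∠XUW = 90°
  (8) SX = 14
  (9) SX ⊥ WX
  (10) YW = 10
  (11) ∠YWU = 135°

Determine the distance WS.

Step 1: By the law of cosines on triangle XUW: XW² = 10² + 12² − 2·10·12·cos(90°) = 244, so XW = 2·√61.
Step 2: By the law of cosines on triangle WXS: WS² = (2·√61)² + 14² − 2·2·√61·14·cos(90°) = 440, so WS = 2·√110.

Therefore, the length of WS = 2·√110.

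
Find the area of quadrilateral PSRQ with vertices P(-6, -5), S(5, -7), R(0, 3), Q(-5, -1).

The Shoelace formula works by pairing each vertex with the next (cycling back to the first).
For each pair, compute x_i*y_(i+1) - x_(i+1)*y_i:
  (-6*-7 - 5*-5) = 67
  (5*3 - 0*-7) = 15
  (0*-1 - -5*3) = 15
  (-5*-5 - -6*-1) = 19
Taking half the absolute value of the total: Area = (1/2)(116) = 58.

58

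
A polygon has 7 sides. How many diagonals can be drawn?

Total line segments between 7 vertices = C(7,2) = 21.
Subtract the 7 sides: 21 - 7 = 14 diagonals.

14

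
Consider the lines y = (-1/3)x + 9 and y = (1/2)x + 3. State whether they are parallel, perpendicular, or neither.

Slope of line 1: m1 = -1/3
Slope of line 2: m2 = 1/2
m1 != m2 and m1*m2 = -1/6 != -1. Neither.

Neither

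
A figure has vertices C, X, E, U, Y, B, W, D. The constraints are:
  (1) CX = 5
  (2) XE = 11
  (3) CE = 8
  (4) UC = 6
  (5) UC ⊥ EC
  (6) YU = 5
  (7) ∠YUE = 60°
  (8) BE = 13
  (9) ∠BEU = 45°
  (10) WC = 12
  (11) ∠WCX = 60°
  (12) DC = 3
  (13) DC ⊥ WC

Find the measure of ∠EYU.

Step 1: By the law of cosines on triangle UCE: UE² = 6² + 8² − 2·6·8·cos(90°) = 100, so UE = 10.
Step 2: By the law of cosines on triangle YUE: YE² = 5² + 10² − 2·5·10·cos(60°) = 75, so YE = 5·√3.
Step 3: By the inverse law of cosines on triangle EYU: cos(∠EYU) = ((5·√3)² + 5² − 10²) / (2·5·√3·5) = 0/86.6 = 0, so ∠EYU = 90°.

Therefore, the measure of angle ∠EYU = 90°.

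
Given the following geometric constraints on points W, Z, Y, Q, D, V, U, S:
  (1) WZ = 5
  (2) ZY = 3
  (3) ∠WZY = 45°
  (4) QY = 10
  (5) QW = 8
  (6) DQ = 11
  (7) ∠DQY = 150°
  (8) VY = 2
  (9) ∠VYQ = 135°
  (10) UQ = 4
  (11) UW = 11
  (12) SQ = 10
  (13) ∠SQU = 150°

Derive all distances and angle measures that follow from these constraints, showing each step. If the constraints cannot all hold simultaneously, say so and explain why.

The constraints are consistent.

Step 1: From WZ = 5, ZY = 3, and ∠WZY = 45°, by the law of cosines:
  WY² = WZ² + ZY² - 2·WZ·ZY·cos(45°) = 25 + 9 - 21.21 = 12.79
  WY ≈ 3.58

Step 2: From YQ = 10, QD = 11, and ∠YQD = 150°, by the law of cosines:
  YD² = YQ² + QD² - 2·YQ·QD·cos(150°) = 100 + 121 + 190.5 = 411.5
  YD ≈ 20.29

Step 3: From QY = 10, YV = 2, and ∠QYV = 135°, by the law of cosines:
  QV² = QY² + YV² - 2·QY·YV·cos(135°) = 100 + 4 + 28.28 = 132.3
  QV ≈ 11.5

Step 4: From UQ = 4, QS = 10, and ∠UQS = 150°, by the law of cosines:
  US² = UQ² + QS² - 2·UQ·QS·cos(150°) = 16 + 100 + 69.28 = 185.3
  US ≈ 13.61

Step 5: From WQ = 8, WU = 11, QU = 4, by the inverse law of cosines:
  cos(∠QWU) = (WQ² + WU² - QU²) / (2·WQ·WU)
  ∠QWU = 16.21°

Step 6: From QU = 4, QW = 8, UW = 11, by the inverse law of cosines:
  cos(∠UQW) = (QU² + QW² - UW²) / (2·QU·QW)
  ∠UQW = 129.84°

Step 7: From UQ = 4, UW = 11, QW = 8, by the inverse law of cosines:
  cos(∠QUW) = (UQ² + UW² - QW²) / (2·UQ·UW)
  ∠QUW = 33.95°

Step 8: From WQ = 8, WY = 3.58, QY = 10, by the inverse law of cosines:
  cos(∠QWY) = (WQ² + WY² - QY²) / (2·WQ·WY)
  ∠QWY = 113.94°

Step 9: From WY = 3.58, WZ = 5, YZ = 3, by the inverse law of cosines:
  cos(∠YWZ) = (WY² + WZ² - YZ²) / (2·WY·WZ)
  ∠YWZ = 36.39°

Step 10: From YD = 20.29, YQ = 10, DQ = 11, by the inverse law of cosines:
  cos(∠DYQ) = (YD² + YQ² - DQ²) / (2·YD·YQ)
  ∠DYQ = 15.73°

Step 11: From YQ = 10, YW = 3.58, QW = 8, by the inverse law of cosines:
  cos(∠QYW) = (YQ² + YW² - QW²) / (2·YQ·YW)
  ∠QYW = 46.99°

Step 12: From YW = 3.58, YZ = 3, WZ = 5, by the inverse law of cosines:
  cos(∠WYZ) = (YW² + YZ² - WZ²) / (2·YW·YZ)
  ∠WYZ = 98.61°

Step 13: From QV = 11.5, QY = 10, VY = 2, by the inverse law of cosines:
  cos(∠VQY) = (QV² + QY² - VY²) / (2·QV·QY)
  ∠VQY = 7.06°

Step 14: From QW = 8, QY = 10, WY = 3.58, by the inverse law of cosines:
  cos(∠WQY) = (QW² + QY² - WY²) / (2·QW·QY)
  ∠WQY = 19.08°

Step 15: From DQ = 11, DY = 20.29, QY = 10, by the inverse law of cosines:
  cos(∠QDY) = (DQ² + DY² - QY²) / (2·DQ·DY)
  ∠QDY = 14.27°

Step 16: From VQ = 11.5, VY = 2, QY = 10, by the inverse law of cosines:
  cos(∠QVY) = (VQ² + VY² - QY²) / (2·VQ·VY)
  ∠QVY = 37.94°

Step 17: From UQ = 4, US = 13.61, QS = 10, by the inverse law of cosines:
  cos(∠QUS) = (UQ² + US² - QS²) / (2·UQ·US)
  ∠QUS = 21.55°

Step 18: From SQ = 10, SU = 13.61, QU = 4, by the inverse law of cosines:
  cos(∠QSU) = (SQ² + SU² - QU²) / (2·SQ·SU)
  ∠QSU = 8.45°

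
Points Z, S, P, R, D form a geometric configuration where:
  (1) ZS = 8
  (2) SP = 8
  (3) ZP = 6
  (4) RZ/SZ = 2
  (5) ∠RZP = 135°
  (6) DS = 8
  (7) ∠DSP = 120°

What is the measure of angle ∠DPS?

Step 1: By the law of cosines on triangle PSD: PD² = 8² + 8² − 2·8·8·cos(120°) = 192, so PD = 8·√3.
Step 2: By the inverse law of cosines on triangle DPS: cos(∠DPS) = ((8·√3)² + 8² − 8²) / (2·8·√3·8) = 192/221.7 = 0.866, so ∠DPS = 30°.

Therefore, the measure of angle ∠DPS = 30°.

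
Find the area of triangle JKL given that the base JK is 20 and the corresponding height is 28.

Area = (1/2)(20)(28) = 280

280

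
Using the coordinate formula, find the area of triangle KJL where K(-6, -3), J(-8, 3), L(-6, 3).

The Shoelace formula computes the area from vertex coordinates by summing cross products.
For vertices (-6,-3), (-8,3), (-6,3):
Signed sum = -6*3 - -8*-3 + -8*3 - -6*3 + -6*-3 - -6*3
= -42 + -6 + 36 = -12
Area = (1/2)|-12| = 6.

6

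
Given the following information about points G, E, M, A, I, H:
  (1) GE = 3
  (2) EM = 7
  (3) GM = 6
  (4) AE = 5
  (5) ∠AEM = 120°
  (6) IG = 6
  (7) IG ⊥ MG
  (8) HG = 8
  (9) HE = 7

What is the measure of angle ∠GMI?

Step 1: By the law of cosines on triangle MGI: MI² = 6² + 6² − 2·6·6·cos(90°) = 72, so MI = 6·√2.
Step 2: By the inverse law of cosines on triangle GMI: cos(∠GMI) = (6² + (6·√2)² − 6²) / (2·6·6·√2) = 72/101.82 = 0.7071, so ∠GMI = 45°.

Therefore, the measure of angle ∠GMI = 45°.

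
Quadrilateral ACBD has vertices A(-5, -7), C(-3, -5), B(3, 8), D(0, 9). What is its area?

The Shoelace formula works by pairing each vertex with the next (cycling back to the first).
For each pair, compute x_i*y_(i+1) - x_(i+1)*y_i:
  (-5*-5 - -3*-7) = 4
  (-3*8 - 3*-5) = -9
  (3*9 - 0*8) = 27
  (0*-7 - -5*9) = 45
Taking half the absolute value of the total: Area = (1/2)(67) = 67/2.

67/2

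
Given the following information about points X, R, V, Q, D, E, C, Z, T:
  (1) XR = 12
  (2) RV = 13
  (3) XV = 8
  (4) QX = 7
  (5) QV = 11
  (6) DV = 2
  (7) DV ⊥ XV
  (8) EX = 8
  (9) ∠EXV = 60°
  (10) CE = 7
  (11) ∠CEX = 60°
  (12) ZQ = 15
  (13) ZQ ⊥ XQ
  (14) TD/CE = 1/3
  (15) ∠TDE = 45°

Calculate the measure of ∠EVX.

Step 1: By the law of cosines on triangle VXE: VE² = 8² + 8² − 2·8·8·cos(60°) = 64, so VE = 8.
Step 2: By the inverse law of cosines on triangle EVX: cos(∠EVX) = (8² + 8² − 8²) / (2·8·8) = 64/128 = 0.5, so ∠EVX = 60°.

Therefore, the measure of angle ∠EVX = 60°.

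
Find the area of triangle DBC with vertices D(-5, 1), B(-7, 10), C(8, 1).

The Shoelace formula computes the area from vertex coordinates by summing cross products.
For vertices (-5,1), (-7,10), (8,1):
Signed sum = -5*10 - -7*1 + -7*1 - 8*10 + 8*1 - -5*1
= -43 + -87 + 13 = -117
Area = (1/2)|-117| = 117/2.

117/2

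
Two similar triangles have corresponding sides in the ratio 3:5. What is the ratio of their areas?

Area scales with the square of linear dimensions. If every length is multiplied by 3/5, then the area is multiplied by (3/5)^2 = 9/25.
The area ratio is 9:25.

9:25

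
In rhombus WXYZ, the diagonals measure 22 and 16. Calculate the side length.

In a rhombus, the diagonals bisect each other perpendicularly, creating four congruent right triangles.
Each triangle has legs 11 (half of 22) and 8 (half of 16).
The hypotenuse of each right triangle is a side of the rhombus:
side = sqrt(11^2 + 8^2) = sqrt(185)

sqrt(185)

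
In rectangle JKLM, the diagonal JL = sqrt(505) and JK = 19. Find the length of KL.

b = sqrt(d^2 - a^2) = sqrt(505 - 361) = sqrt(144) = 12

12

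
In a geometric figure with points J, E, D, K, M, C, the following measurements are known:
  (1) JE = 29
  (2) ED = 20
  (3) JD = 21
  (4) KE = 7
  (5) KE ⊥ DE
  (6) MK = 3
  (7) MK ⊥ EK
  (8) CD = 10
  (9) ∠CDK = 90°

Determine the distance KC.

Step 1: By the law of cosines on triangle DEK: DK² = 20² + 7² − 2·20·7·cos(90°) = 449, so DK ≈ 21.19.
Step 2: By the law of cosines on triangle KDC: KC² = 21.19² + 10² − 2·21.19·10·cos(90°) = 549, so KC = 3·√61.

Therefore, the length of KC = 3·√61.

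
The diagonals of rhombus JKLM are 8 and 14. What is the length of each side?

The diagonals of a rhombus bisect each other at right angles.
Half-diagonals: 8/2 = 4 and 14/2 = 7
side = sqrt(4^2 + 7^2)
side = sqrt(16 + 49)
side = sqrt(65)

sqrt(65)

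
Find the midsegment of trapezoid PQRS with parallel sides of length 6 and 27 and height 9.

The midsegment of a trapezoid = (base1 + base2) / 2
midsegment = (6 + 27) / 2
midsegment = 33 / 2
midsegment = 33/2

33/2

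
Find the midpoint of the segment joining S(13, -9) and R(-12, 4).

The midpoint is the point halfway along the segment.
Move half the horizontal distance: 13 + (-12 - 13)/2 = 13 + -25/2 = 1/2
Move half the vertical distance: -9 + (4 - -9)/2 = -9 + 13/2 = -5/2
Midpoint = (1/2, -5/2)

(1/2, -5/2)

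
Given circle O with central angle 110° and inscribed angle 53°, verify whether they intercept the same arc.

By the inscribed angle theorem, the inscribed angle for a central angle of 110° should be 110° / 2 = 55°.
The given inscribed angle is 53°, which does not equal 55°.
Therefore, no, they do not correspond to the same arc.

No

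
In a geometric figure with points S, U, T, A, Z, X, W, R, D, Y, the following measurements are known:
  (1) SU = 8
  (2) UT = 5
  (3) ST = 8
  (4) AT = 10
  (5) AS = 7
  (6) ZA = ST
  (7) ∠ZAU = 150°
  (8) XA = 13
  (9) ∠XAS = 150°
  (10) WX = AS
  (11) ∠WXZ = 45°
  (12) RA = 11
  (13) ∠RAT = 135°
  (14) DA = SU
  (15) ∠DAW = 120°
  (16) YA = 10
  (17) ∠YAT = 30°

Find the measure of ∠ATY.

Step 1: By the law of cosines on triangle TAY: TY² = 10² + 10² − 2·10·10·cos(30°) = 26.79, so TY ≈ 5.18.
Step 2: By the inverse law of cosines on triangle ATY: cos(∠ATY) = (10² + 5.18² − 10²) / (2·10·5.18) = 26.79/103.53 = 0.2588, so ∠ATY = 75°.

Therefore, the measure of angle ∠ATY = 75°.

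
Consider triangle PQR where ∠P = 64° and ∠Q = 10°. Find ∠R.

Let angle R = x. Then 64 + 10 + x = 180.
x = 180 - 74 = 106 degrees.

106 degrees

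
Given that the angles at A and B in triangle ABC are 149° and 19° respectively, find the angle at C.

angle C = 180 - 149 - 19 = 12 degrees.

12 degrees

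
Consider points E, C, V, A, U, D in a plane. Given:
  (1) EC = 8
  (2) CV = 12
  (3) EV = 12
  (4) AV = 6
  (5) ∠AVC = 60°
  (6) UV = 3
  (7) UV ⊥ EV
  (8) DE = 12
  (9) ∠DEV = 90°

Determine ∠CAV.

Step 1: By the law of cosines on triangle AVC: AC² = 6² + 12² − 2·6·12·cos(60°) = 108, so AC = 6·√3.
Step 2: By the inverse law of cosines on triangle CAV: cos(∠CAV) = ((6·√3)² + 6² − 12²) / (2·6·√3·6) = 0/124.71 = 0, so ∠CAV = 90°.

Therefore, the measure of angle ∠CAV = 90°.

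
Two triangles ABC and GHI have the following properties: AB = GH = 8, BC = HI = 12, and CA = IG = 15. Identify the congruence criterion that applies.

The given information matches SSS: All three pairs of corresponding sides are equal (Side-Side-Side).

SSS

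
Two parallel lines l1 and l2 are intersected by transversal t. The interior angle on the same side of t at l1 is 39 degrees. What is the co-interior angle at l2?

Co-interior (same-side interior) angles are between the parallel lines on the same side of the transversal.
Unlike corresponding or alternate interior angles, they are supplementary rather than equal.
So the angle = 180 - 39 = 141 degrees.

141 degrees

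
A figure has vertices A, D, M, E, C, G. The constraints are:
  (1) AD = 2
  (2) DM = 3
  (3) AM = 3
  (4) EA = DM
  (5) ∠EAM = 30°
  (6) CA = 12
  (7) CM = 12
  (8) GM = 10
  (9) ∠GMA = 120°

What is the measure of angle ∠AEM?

From the given relations: EA = DM = 3.
Step 1: By the law of cosines on triangle EAM: EM² = 3² + 3² − 2·3·3·cos(30°) = 2.41, so EM ≈ 1.55.
Step 2: By the inverse law of cosines on triangle AEM: cos(∠AEM) = (3² + 1.55² − 3²) / (2·3·1.55) = 2.41/9.32 = 0.2588, so ∠AEM = 75°.

Therefore, the measure of angle ∠AEM = 75°.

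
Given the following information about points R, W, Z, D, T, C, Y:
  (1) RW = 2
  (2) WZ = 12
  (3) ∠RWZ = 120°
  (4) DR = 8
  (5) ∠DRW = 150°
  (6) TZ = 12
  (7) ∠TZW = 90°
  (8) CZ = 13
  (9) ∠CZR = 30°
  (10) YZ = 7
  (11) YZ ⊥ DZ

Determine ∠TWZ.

Step 1: By the law of cosines on triangle WZT: WT² = 12² + 12² − 2·12·12·cos(90°) = 288, so WT = 12·√2.
Step 2: By the inverse law of cosines on triangle TWZ: cos(∠TWZ) = ((12·√2)² + 12² − 12²) / (2·12·√2·12) = 288/407.29 = 0.7071, so ∠TWZ = 45°.

Therefore, the measure of angle ∠TWZ = 45°.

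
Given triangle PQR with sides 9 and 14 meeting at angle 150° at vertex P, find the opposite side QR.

By the law of cosines: QR^2 = PQ^2 + PR^2 - 2*PQ*PR*cos(P)
QR^2 = 9^2 + 14^2 - 2*9*14*cos(150°)
QR^2 = 81 + 196 - 252*(-sqrt(3)/2)
QR^2 = 126*sqrt(3) + 277
QR = sqrt(126*sqrt(3) + 277)

sqrt(126*sqrt(3) + 277)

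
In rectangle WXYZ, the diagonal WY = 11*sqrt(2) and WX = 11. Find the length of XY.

b = sqrt(d^2 - a^2) = sqrt(242 - 121) = sqrt(121) = 11

11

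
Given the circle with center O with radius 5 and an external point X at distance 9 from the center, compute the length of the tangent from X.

The tangent, radius, and line from the external point to the center form a right triangle.
The right angle is where the tangent meets the radius.
By the Pythagorean theorem: tangent² + 5² = 9²
tangent² = 81 - 25 = 56
tangent = 2*sqrt(14)

2*sqrt(14)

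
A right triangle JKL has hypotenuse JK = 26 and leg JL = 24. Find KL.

KL = sqrt(26^2 - 24^2) = sqrt(100) = 10

10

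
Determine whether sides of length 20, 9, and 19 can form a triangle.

Check all three triangle inequalities:
20 + 9 = 29 > 19 ✓
20 + 19 = 39 > 9 ✓
9 + 19 = 28 > 20 ✓
All conditions hold, so these sides form a valid triangle.

Yes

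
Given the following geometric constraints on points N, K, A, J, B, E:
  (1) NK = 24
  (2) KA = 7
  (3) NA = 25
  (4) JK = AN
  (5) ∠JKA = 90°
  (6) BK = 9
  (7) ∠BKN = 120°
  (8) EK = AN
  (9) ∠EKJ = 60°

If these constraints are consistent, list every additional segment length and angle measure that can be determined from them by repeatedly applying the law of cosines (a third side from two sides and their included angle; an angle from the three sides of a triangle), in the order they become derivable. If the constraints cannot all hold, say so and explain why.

The constraints are consistent. Derivable facts, in order:
After 1 step:
- AJ ≈ 25.96
- JE = 25
- NB = 3·√97
- ∠AKN = 90°
- ∠ANK = 16.26°
- ∠KAN = 73.74°
After 2 steps:
- ∠AJK = 15.64°
- ∠BNK = 15.3°
- ∠EJK = 60°
- ∠JAK = 74.36°
- ∠JEK = 60°
- ∠KBN = 44.7°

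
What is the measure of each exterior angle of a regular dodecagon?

Each exterior angle of a regular n-gon is 360 / n.
For n = 12: 360 / 12 = 30 degrees.

30 degrees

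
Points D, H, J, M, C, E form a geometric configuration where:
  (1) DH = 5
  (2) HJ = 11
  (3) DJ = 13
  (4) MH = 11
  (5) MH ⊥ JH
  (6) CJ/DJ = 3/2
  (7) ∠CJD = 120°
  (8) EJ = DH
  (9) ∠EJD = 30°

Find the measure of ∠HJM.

Step 1: By the law of cosines on triangle JHM: JM² = 11² + 11² − 2·11·11·cos(90°) = 242, so JM = 11·√2.
Step 2: By the inverse law of cosines on triangle HJM: cos(∠HJM) = (11² + (11·√2)² − 11²) / (2·11·11·√2) = 242/342.24 = 0.7071, so ∠HJM = 45°.

Therefore, the measure of angle ∠HJM = 45°.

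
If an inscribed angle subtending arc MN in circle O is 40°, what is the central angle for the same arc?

By the inscribed angle theorem, the central angle is twice the inscribed angle.
Central angle = 2 × 40° = 80°

80°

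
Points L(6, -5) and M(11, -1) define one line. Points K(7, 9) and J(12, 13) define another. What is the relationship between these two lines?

Slope of line 1: m1 = (-1 - -5)/(11 - 6) = 4/5 = 4/5
Slope of line 2: m2 = (13 - 9)/(12 - 7) = 4/5 = 4/5
m1 = m2, so the lines are parallel.

Parallel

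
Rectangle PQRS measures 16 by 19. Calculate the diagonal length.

A rectangle's diagonal splits it into two right triangles, with the diagonal as the hypotenuse.
By the Pythagorean theorem, d^2 = 16^2 + 19^2 = 617.
Therefore d = sqrt(617).

sqrt(617)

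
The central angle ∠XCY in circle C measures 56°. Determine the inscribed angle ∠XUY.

An inscribed angle intercepts an arc from a point on the circle, while the central angle intercepts the same arc from the center.
The inscribed angle is always half the central angle: 56° / 2 = 28°.

28°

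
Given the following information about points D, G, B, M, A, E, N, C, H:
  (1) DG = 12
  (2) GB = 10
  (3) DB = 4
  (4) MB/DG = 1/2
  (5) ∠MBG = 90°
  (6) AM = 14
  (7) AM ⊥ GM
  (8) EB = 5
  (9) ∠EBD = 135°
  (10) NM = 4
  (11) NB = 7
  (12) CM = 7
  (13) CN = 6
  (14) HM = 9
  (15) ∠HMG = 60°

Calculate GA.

From the given relations: MB = 1/2·DG = 1/2·12 = 6.
Step 1: By the law of cosines on triangle GBM: GM² = 10² + 6² − 2·10·6·cos(90°) = 136, so GM = 2·√34.
Step 2: By the law of cosines on triangle GMA: GA² = (2·√34)² + 14² − 2·2·√34·14·cos(90°) = 332, so GA = 2·√83.

Therefore, the length of GA = 2·√83.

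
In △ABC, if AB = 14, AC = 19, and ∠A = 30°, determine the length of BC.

Law of cosines: BC^2 = 14^2 + 19^2 - 2(14)(19)cos(30°) = 557 - 266*sqrt(3), so BC = sqrt(557 - 266*sqrt(3)).

sqrt(557 - 266*sqrt(3))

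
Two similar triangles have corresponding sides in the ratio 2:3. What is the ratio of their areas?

The ratio of areas of similar triangles equals the square of the side ratio.
Side ratio = 2:3
Area ratio = (2/3)^2 = 4/9 = 4:9

4:9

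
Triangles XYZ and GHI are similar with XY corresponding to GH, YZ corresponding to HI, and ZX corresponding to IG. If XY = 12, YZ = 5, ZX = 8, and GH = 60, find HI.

k = 60/12 = 5. HI = 5 * 5 = 25.

25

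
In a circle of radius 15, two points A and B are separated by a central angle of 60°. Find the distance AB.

Drop a perpendicular from the center to the chord, bisecting both the chord and the central angle.
Each half-chord = r sin(θ/2) = 15 sin(30°).
The full chord = 2 × 15 × sin(30°) = 15.

15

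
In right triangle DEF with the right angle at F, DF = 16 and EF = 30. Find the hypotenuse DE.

In a right triangle, the square of the hypotenuse equals the sum of the squares of the two legs.
The legs are 16 and 30, so the hypotenuse = sqrt(256 + 900) = sqrt(1156) = 34.

34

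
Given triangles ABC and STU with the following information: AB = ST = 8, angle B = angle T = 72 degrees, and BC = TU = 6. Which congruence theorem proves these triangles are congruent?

The given information provides:
AB = ST = 8, angle B = angle T = 72 degrees, and BC = TU = 6
This matches the SAS congruence theorem.
Two pairs of corresponding sides and the included angle are equal (Side-Angle-Side).

SAS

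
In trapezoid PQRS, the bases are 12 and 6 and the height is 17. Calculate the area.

A trapezoid's area equals the midsegment times the height.
The midsegment is (12 + 6) / 2 = 9.
Area = 9 * 17 = 153.

153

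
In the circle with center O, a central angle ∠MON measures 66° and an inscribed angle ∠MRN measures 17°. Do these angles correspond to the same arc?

By the inscribed angle theorem, the inscribed angle for a central angle of 66° should be 66° / 2 = 33°.
The given inscribed angle is 17°, which does not equal 33°.
Therefore, no, they do not correspond to the same arc.

No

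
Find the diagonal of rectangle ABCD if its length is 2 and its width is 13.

Using the Pythagorean theorem:
d² = 2² + 13² = 4 + 169 = 173
d = sqrt(173)

sqrt(173)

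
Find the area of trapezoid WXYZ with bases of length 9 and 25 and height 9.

Area of a trapezoid = (base1 + base2) * height / 2
Area = (9 + 25) * 9 / 2
Area = 34 * 9 / 2
Area = 306 / 2
Area = 153

153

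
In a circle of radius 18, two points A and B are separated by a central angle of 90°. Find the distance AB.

Drop a perpendicular from the center to the chord, bisecting both the chord and the central angle.
Each half-chord = r sin(θ/2) = 18 sin(45°).
The full chord = 2 × 18 × sin(45°) = 18*sqrt(2).

18*sqrt(2)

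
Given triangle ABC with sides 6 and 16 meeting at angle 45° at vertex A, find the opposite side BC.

When two sides and the included angle are known, the law of cosines gives the third side.
c^2 = a^2 + b^2 - 2ab cos(C) generalizes the Pythagorean theorem to non-right triangles.
Here: BC^2 = 36 + 256 - 192*(sqrt(2)/2) = 292 - 96*sqrt(2)
BC = 2*sqrt(73 - 24*sqrt(2))

2*sqrt(73 - 24*sqrt(2))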